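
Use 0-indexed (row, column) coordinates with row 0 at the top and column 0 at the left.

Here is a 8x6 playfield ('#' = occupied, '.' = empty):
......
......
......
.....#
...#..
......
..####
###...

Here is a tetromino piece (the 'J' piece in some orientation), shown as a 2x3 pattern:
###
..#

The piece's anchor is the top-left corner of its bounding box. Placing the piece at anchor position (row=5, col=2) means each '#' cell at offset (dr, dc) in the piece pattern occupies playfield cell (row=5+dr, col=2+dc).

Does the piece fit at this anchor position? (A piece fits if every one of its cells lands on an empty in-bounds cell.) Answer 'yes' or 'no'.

Check each piece cell at anchor (5, 2):
  offset (0,0) -> (5,2): empty -> OK
  offset (0,1) -> (5,3): empty -> OK
  offset (0,2) -> (5,4): empty -> OK
  offset (1,2) -> (6,4): occupied ('#') -> FAIL
All cells valid: no

Answer: no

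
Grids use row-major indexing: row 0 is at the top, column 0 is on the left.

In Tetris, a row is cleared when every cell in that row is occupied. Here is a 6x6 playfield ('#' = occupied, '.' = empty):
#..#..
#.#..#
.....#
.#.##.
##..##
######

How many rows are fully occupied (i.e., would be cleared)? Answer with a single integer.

Check each row:
  row 0: 4 empty cells -> not full
  row 1: 3 empty cells -> not full
  row 2: 5 empty cells -> not full
  row 3: 3 empty cells -> not full
  row 4: 2 empty cells -> not full
  row 5: 0 empty cells -> FULL (clear)
Total rows cleared: 1

Answer: 1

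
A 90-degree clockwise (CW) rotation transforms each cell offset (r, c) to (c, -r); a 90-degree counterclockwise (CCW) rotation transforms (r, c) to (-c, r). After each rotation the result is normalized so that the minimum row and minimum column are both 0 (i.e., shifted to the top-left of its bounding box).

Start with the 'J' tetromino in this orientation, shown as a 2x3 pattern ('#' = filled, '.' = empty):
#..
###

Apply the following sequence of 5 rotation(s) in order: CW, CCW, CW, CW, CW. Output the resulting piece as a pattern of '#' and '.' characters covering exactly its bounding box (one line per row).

Answer: .#
.#
##

Derivation:
Start:
#..
###
After rotation 1 (CW):
##
#.
#.
After rotation 2 (CCW):
#..
###
After rotation 3 (CW):
##
#.
#.
After rotation 4 (CW):
###
..#
After rotation 5 (CW):
.#
.#
##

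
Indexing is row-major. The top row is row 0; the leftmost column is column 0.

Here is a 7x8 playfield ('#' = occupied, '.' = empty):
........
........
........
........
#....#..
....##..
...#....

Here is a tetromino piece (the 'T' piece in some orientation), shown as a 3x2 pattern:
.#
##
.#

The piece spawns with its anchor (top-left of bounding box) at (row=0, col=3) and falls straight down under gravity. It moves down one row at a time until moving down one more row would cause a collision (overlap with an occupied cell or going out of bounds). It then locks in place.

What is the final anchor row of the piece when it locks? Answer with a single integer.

Spawn at (row=0, col=3). Try each row:
  row 0: fits
  row 1: fits
  row 2: fits
  row 3: blocked -> lock at row 2

Answer: 2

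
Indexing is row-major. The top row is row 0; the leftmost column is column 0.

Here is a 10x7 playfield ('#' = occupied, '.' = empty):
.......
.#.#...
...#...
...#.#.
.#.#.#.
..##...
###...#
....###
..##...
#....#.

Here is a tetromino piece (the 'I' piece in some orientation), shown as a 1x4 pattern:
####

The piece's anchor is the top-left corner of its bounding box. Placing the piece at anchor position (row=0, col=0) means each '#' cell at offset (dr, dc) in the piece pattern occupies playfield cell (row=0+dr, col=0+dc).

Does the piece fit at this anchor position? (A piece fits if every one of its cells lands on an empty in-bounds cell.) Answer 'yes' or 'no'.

Check each piece cell at anchor (0, 0):
  offset (0,0) -> (0,0): empty -> OK
  offset (0,1) -> (0,1): empty -> OK
  offset (0,2) -> (0,2): empty -> OK
  offset (0,3) -> (0,3): empty -> OK
All cells valid: yes

Answer: yes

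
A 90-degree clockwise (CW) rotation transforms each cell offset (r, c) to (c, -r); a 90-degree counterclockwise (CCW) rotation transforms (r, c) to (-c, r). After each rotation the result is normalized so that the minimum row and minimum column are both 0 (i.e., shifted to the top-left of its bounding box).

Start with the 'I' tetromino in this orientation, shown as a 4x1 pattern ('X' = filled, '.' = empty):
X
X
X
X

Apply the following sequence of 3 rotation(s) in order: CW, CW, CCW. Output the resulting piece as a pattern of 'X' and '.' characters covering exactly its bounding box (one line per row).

Answer: XXXX

Derivation:
Start:
X
X
X
X
After rotation 1 (CW):
XXXX
After rotation 2 (CW):
X
X
X
X
After rotation 3 (CCW):
XXXX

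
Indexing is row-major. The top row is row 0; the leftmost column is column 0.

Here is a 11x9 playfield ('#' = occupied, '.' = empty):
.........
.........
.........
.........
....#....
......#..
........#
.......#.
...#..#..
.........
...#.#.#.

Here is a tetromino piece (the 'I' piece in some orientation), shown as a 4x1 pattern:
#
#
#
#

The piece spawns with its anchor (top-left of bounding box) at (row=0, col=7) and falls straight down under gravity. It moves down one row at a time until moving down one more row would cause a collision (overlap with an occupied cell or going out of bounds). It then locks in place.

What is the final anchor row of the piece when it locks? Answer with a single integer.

Spawn at (row=0, col=7). Try each row:
  row 0: fits
  row 1: fits
  row 2: fits
  row 3: fits
  row 4: blocked -> lock at row 3

Answer: 3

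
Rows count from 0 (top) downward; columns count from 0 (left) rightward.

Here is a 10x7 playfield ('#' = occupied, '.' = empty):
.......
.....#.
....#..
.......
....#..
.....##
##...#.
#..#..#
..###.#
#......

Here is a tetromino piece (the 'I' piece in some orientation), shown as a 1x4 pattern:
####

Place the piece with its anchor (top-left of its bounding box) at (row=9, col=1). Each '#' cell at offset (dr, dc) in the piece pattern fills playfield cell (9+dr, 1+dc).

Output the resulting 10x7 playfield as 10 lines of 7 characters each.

Fill (9+0,1+0) = (9,1)
Fill (9+0,1+1) = (9,2)
Fill (9+0,1+2) = (9,3)
Fill (9+0,1+3) = (9,4)

Answer: .......
.....#.
....#..
.......
....#..
.....##
##...#.
#..#..#
..###.#
#####..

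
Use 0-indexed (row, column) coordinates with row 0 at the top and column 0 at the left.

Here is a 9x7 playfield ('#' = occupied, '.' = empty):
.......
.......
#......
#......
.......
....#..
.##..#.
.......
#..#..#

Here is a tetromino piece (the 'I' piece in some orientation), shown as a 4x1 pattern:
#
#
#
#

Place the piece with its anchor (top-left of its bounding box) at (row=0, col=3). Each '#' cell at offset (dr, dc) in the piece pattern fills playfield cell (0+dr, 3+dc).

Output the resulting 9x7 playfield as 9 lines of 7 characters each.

Answer: ...#...
...#...
#..#...
#..#...
.......
....#..
.##..#.
.......
#..#..#

Derivation:
Fill (0+0,3+0) = (0,3)
Fill (0+1,3+0) = (1,3)
Fill (0+2,3+0) = (2,3)
Fill (0+3,3+0) = (3,3)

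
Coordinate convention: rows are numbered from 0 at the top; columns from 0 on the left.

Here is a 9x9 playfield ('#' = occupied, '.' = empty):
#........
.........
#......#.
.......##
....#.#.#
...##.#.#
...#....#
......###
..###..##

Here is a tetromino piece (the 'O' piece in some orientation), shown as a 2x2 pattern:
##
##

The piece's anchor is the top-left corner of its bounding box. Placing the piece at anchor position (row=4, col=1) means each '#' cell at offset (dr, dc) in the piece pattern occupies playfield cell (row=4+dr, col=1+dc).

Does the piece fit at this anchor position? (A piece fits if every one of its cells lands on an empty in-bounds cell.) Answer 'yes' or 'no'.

Answer: yes

Derivation:
Check each piece cell at anchor (4, 1):
  offset (0,0) -> (4,1): empty -> OK
  offset (0,1) -> (4,2): empty -> OK
  offset (1,0) -> (5,1): empty -> OK
  offset (1,1) -> (5,2): empty -> OK
All cells valid: yes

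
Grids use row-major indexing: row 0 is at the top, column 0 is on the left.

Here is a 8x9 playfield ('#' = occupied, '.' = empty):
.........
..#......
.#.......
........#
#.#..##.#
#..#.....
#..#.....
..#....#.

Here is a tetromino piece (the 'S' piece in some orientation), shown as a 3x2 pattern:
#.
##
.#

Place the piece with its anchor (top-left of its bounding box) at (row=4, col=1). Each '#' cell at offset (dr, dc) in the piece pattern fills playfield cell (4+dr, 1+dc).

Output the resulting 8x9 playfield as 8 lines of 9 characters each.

Answer: .........
..#......
.#.......
........#
###..##.#
####.....
#.##.....
..#....#.

Derivation:
Fill (4+0,1+0) = (4,1)
Fill (4+1,1+0) = (5,1)
Fill (4+1,1+1) = (5,2)
Fill (4+2,1+1) = (6,2)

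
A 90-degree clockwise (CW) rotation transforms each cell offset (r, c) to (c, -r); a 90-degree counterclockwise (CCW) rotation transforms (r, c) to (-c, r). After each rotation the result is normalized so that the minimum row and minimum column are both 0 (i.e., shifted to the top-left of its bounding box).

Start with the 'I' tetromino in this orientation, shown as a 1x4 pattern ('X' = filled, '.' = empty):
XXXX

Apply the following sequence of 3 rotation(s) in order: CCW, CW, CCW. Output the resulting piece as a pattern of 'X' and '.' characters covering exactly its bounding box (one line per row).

Answer: X
X
X
X

Derivation:
Start:
XXXX
After rotation 1 (CCW):
X
X
X
X
After rotation 2 (CW):
XXXX
After rotation 3 (CCW):
X
X
X
X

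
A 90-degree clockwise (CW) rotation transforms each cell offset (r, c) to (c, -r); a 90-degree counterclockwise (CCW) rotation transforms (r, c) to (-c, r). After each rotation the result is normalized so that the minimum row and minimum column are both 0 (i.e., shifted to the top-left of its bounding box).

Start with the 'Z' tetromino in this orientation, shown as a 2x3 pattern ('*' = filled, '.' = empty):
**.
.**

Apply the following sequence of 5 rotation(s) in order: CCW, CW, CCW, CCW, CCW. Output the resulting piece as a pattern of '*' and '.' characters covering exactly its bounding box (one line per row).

Start:
**.
.**
After rotation 1 (CCW):
.*
**
*.
After rotation 2 (CW):
**.
.**
After rotation 3 (CCW):
.*
**
*.
After rotation 4 (CCW):
**.
.**
After rotation 5 (CCW):
.*
**
*.

Answer: .*
**
*.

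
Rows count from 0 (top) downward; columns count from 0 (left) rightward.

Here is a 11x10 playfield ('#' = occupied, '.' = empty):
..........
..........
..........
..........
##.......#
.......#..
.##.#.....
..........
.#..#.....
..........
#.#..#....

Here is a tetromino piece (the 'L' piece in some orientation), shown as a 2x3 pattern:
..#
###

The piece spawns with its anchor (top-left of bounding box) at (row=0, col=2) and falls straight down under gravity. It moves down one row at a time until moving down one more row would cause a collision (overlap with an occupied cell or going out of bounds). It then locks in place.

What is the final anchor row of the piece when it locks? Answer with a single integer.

Spawn at (row=0, col=2). Try each row:
  row 0: fits
  row 1: fits
  row 2: fits
  row 3: fits
  row 4: fits
  row 5: blocked -> lock at row 4

Answer: 4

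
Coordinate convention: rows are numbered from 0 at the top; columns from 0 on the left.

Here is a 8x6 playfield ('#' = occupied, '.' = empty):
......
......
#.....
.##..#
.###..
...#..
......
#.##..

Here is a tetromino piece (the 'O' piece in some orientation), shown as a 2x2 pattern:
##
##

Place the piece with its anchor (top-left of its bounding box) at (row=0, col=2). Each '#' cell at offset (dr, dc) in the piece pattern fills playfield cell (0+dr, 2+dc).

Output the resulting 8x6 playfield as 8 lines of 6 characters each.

Fill (0+0,2+0) = (0,2)
Fill (0+0,2+1) = (0,3)
Fill (0+1,2+0) = (1,2)
Fill (0+1,2+1) = (1,3)

Answer: ..##..
..##..
#.....
.##..#
.###..
...#..
......
#.##..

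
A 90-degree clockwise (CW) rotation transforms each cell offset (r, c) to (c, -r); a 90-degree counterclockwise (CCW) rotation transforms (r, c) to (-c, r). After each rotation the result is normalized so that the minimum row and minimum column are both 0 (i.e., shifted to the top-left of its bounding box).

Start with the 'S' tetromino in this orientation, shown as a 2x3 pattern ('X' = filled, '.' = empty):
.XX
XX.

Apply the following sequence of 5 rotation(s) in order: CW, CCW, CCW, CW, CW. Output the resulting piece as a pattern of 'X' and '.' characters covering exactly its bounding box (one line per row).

Answer: X.
XX
.X

Derivation:
Start:
.XX
XX.
After rotation 1 (CW):
X.
XX
.X
After rotation 2 (CCW):
.XX
XX.
After rotation 3 (CCW):
X.
XX
.X
After rotation 4 (CW):
.XX
XX.
After rotation 5 (CW):
X.
XX
.X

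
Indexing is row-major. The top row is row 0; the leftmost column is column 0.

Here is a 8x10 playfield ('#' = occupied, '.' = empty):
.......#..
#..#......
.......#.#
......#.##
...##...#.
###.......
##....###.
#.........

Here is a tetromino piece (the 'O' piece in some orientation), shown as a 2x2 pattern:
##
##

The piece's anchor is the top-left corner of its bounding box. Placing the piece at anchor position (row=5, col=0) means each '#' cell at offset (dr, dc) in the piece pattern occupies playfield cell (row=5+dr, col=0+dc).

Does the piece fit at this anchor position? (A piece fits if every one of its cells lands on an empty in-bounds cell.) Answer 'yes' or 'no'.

Answer: no

Derivation:
Check each piece cell at anchor (5, 0):
  offset (0,0) -> (5,0): occupied ('#') -> FAIL
  offset (0,1) -> (5,1): occupied ('#') -> FAIL
  offset (1,0) -> (6,0): occupied ('#') -> FAIL
  offset (1,1) -> (6,1): occupied ('#') -> FAIL
All cells valid: no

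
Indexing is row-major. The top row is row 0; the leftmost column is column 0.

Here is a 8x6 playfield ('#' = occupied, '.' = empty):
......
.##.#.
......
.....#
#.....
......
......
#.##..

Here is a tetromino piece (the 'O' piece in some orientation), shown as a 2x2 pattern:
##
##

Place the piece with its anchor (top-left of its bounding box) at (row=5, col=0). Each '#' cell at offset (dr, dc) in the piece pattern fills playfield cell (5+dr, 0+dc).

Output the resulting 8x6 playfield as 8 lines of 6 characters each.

Fill (5+0,0+0) = (5,0)
Fill (5+0,0+1) = (5,1)
Fill (5+1,0+0) = (6,0)
Fill (5+1,0+1) = (6,1)

Answer: ......
.##.#.
......
.....#
#.....
##....
##....
#.##..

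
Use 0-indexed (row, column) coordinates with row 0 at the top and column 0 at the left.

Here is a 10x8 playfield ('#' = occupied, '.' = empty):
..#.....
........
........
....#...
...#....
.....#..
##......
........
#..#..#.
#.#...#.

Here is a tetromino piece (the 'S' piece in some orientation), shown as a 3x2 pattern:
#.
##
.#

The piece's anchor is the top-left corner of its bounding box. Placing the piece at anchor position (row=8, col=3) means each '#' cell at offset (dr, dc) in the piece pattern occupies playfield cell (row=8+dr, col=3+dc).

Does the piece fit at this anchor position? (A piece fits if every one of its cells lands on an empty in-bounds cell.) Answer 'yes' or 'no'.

Answer: no

Derivation:
Check each piece cell at anchor (8, 3):
  offset (0,0) -> (8,3): occupied ('#') -> FAIL
  offset (1,0) -> (9,3): empty -> OK
  offset (1,1) -> (9,4): empty -> OK
  offset (2,1) -> (10,4): out of bounds -> FAIL
All cells valid: no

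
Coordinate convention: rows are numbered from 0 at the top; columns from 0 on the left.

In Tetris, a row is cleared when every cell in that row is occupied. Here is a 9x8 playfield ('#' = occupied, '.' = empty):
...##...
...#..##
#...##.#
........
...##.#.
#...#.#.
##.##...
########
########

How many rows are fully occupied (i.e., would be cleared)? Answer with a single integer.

Check each row:
  row 0: 6 empty cells -> not full
  row 1: 5 empty cells -> not full
  row 2: 4 empty cells -> not full
  row 3: 8 empty cells -> not full
  row 4: 5 empty cells -> not full
  row 5: 5 empty cells -> not full
  row 6: 4 empty cells -> not full
  row 7: 0 empty cells -> FULL (clear)
  row 8: 0 empty cells -> FULL (clear)
Total rows cleared: 2

Answer: 2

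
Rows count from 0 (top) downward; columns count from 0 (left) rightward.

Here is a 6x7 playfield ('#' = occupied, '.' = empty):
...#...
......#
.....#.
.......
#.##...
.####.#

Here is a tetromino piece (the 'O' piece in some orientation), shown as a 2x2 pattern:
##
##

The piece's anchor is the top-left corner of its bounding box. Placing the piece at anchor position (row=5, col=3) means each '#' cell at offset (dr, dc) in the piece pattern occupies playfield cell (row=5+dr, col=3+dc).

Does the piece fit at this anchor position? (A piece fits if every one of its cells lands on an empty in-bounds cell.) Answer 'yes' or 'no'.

Check each piece cell at anchor (5, 3):
  offset (0,0) -> (5,3): occupied ('#') -> FAIL
  offset (0,1) -> (5,4): occupied ('#') -> FAIL
  offset (1,0) -> (6,3): out of bounds -> FAIL
  offset (1,1) -> (6,4): out of bounds -> FAIL
All cells valid: no

Answer: no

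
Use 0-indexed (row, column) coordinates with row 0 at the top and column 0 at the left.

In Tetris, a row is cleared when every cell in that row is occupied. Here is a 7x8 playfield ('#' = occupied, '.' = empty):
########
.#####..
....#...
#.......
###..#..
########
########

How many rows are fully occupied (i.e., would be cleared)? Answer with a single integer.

Answer: 3

Derivation:
Check each row:
  row 0: 0 empty cells -> FULL (clear)
  row 1: 3 empty cells -> not full
  row 2: 7 empty cells -> not full
  row 3: 7 empty cells -> not full
  row 4: 4 empty cells -> not full
  row 5: 0 empty cells -> FULL (clear)
  row 6: 0 empty cells -> FULL (clear)
Total rows cleared: 3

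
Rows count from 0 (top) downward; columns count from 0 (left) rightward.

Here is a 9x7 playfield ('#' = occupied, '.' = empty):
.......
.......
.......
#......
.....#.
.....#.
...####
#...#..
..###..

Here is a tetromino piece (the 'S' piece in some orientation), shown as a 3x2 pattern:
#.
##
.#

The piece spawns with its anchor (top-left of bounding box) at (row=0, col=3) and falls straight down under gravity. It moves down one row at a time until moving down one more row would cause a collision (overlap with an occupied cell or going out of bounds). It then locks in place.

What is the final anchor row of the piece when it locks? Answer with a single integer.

Spawn at (row=0, col=3). Try each row:
  row 0: fits
  row 1: fits
  row 2: fits
  row 3: fits
  row 4: blocked -> lock at row 3

Answer: 3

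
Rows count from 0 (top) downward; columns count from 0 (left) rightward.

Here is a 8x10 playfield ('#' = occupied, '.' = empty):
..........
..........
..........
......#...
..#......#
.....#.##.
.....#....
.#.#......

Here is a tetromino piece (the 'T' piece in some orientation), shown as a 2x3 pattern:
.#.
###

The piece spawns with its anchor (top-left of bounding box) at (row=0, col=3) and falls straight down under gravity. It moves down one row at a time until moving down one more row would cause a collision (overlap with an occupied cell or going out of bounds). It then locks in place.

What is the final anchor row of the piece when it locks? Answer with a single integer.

Spawn at (row=0, col=3). Try each row:
  row 0: fits
  row 1: fits
  row 2: fits
  row 3: fits
  row 4: blocked -> lock at row 3

Answer: 3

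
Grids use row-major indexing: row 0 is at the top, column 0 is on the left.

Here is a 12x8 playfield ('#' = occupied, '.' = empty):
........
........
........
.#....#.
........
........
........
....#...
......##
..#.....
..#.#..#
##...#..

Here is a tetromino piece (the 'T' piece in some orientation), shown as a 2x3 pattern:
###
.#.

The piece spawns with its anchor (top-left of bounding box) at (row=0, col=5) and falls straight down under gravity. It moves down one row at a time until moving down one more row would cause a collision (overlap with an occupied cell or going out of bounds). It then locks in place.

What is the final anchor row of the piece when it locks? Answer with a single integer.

Answer: 1

Derivation:
Spawn at (row=0, col=5). Try each row:
  row 0: fits
  row 1: fits
  row 2: blocked -> lock at row 1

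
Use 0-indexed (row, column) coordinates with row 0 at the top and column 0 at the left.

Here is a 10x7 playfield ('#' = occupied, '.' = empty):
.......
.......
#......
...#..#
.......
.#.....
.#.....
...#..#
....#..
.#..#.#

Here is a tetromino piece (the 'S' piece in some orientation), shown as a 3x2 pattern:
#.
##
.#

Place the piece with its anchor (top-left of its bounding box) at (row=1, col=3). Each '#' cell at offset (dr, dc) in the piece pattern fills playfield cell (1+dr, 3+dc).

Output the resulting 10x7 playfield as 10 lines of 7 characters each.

Fill (1+0,3+0) = (1,3)
Fill (1+1,3+0) = (2,3)
Fill (1+1,3+1) = (2,4)
Fill (1+2,3+1) = (3,4)

Answer: .......
...#...
#..##..
...##.#
.......
.#.....
.#.....
...#..#
....#..
.#..#.#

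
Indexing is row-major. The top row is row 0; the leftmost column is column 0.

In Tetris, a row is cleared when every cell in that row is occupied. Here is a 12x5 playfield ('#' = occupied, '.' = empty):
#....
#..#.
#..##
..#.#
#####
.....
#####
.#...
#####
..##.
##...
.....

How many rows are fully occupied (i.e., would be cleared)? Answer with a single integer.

Answer: 3

Derivation:
Check each row:
  row 0: 4 empty cells -> not full
  row 1: 3 empty cells -> not full
  row 2: 2 empty cells -> not full
  row 3: 3 empty cells -> not full
  row 4: 0 empty cells -> FULL (clear)
  row 5: 5 empty cells -> not full
  row 6: 0 empty cells -> FULL (clear)
  row 7: 4 empty cells -> not full
  row 8: 0 empty cells -> FULL (clear)
  row 9: 3 empty cells -> not full
  row 10: 3 empty cells -> not full
  row 11: 5 empty cells -> not full
Total rows cleared: 3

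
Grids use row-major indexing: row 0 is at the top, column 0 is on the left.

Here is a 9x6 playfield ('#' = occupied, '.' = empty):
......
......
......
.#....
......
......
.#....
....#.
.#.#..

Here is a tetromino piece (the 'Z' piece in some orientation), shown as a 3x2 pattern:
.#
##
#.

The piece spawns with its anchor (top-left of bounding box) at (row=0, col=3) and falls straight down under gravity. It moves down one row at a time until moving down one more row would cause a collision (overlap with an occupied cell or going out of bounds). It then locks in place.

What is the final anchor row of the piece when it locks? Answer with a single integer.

Spawn at (row=0, col=3). Try each row:
  row 0: fits
  row 1: fits
  row 2: fits
  row 3: fits
  row 4: fits
  row 5: fits
  row 6: blocked -> lock at row 5

Answer: 5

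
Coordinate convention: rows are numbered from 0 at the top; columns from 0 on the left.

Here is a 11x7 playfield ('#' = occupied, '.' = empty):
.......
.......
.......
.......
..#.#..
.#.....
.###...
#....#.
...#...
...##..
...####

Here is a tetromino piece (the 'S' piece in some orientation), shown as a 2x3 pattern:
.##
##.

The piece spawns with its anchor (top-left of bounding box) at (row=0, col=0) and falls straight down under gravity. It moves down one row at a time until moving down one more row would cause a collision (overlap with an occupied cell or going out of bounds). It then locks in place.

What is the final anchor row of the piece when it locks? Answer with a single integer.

Answer: 3

Derivation:
Spawn at (row=0, col=0). Try each row:
  row 0: fits
  row 1: fits
  row 2: fits
  row 3: fits
  row 4: blocked -> lock at row 3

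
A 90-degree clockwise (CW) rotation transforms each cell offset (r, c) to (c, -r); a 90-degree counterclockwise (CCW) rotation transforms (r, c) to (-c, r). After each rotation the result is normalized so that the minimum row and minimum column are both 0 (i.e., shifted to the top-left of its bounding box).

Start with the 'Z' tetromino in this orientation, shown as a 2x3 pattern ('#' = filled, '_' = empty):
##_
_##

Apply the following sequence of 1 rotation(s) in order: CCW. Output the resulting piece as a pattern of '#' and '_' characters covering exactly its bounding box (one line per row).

Start:
##_
_##
After rotation 1 (CCW):
_#
##
#_

Answer: _#
##
#_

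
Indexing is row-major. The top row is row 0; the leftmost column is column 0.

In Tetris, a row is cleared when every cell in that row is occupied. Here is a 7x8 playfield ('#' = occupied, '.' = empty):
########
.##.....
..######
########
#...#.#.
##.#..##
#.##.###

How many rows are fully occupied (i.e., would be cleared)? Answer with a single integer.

Answer: 2

Derivation:
Check each row:
  row 0: 0 empty cells -> FULL (clear)
  row 1: 6 empty cells -> not full
  row 2: 2 empty cells -> not full
  row 3: 0 empty cells -> FULL (clear)
  row 4: 5 empty cells -> not full
  row 5: 3 empty cells -> not full
  row 6: 2 empty cells -> not full
Total rows cleared: 2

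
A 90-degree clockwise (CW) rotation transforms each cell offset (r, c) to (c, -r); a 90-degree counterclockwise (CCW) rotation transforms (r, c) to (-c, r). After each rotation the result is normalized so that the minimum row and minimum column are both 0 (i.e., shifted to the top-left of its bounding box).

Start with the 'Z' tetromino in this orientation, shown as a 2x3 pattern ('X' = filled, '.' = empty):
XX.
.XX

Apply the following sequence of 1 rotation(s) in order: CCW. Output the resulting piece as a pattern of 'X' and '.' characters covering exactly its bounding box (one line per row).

Answer: .X
XX
X.

Derivation:
Start:
XX.
.XX
After rotation 1 (CCW):
.X
XX
X.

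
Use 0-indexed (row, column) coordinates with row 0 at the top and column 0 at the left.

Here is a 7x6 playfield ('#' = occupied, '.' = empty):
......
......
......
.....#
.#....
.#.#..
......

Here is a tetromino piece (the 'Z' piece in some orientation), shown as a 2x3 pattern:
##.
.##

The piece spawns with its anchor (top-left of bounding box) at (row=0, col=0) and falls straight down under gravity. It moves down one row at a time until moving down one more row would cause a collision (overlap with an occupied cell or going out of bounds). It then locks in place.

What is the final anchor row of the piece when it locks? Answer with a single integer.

Answer: 2

Derivation:
Spawn at (row=0, col=0). Try each row:
  row 0: fits
  row 1: fits
  row 2: fits
  row 3: blocked -> lock at row 2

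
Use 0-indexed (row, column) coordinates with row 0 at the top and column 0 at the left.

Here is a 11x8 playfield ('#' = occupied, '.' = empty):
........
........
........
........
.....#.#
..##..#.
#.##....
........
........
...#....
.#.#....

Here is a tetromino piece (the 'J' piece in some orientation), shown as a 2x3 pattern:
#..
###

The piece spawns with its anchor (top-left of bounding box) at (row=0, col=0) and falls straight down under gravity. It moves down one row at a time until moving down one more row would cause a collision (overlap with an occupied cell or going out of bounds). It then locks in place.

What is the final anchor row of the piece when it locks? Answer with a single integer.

Spawn at (row=0, col=0). Try each row:
  row 0: fits
  row 1: fits
  row 2: fits
  row 3: fits
  row 4: blocked -> lock at row 3

Answer: 3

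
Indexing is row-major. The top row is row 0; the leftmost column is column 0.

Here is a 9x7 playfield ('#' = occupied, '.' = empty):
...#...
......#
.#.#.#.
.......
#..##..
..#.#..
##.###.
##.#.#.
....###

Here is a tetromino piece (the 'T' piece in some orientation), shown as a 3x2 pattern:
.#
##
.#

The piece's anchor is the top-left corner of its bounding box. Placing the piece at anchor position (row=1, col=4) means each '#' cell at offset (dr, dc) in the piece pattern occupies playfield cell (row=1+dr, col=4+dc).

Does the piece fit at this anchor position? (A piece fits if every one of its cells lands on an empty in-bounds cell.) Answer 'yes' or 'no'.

Answer: no

Derivation:
Check each piece cell at anchor (1, 4):
  offset (0,1) -> (1,5): empty -> OK
  offset (1,0) -> (2,4): empty -> OK
  offset (1,1) -> (2,5): occupied ('#') -> FAIL
  offset (2,1) -> (3,5): empty -> OK
All cells valid: no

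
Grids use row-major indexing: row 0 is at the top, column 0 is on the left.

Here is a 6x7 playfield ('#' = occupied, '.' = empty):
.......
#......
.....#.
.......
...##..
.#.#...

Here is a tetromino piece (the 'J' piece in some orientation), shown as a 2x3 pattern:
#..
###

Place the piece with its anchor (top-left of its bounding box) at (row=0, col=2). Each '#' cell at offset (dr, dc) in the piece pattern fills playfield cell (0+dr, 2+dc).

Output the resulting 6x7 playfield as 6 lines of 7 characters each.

Fill (0+0,2+0) = (0,2)
Fill (0+1,2+0) = (1,2)
Fill (0+1,2+1) = (1,3)
Fill (0+1,2+2) = (1,4)

Answer: ..#....
#.###..
.....#.
.......
...##..
.#.#...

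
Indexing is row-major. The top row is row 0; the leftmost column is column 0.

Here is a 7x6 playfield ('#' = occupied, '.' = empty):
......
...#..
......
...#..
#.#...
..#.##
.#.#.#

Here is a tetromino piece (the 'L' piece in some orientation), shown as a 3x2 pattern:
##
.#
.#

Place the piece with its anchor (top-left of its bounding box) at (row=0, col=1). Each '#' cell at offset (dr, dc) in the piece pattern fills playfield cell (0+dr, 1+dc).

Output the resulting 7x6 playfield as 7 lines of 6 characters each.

Fill (0+0,1+0) = (0,1)
Fill (0+0,1+1) = (0,2)
Fill (0+1,1+1) = (1,2)
Fill (0+2,1+1) = (2,2)

Answer: .##...
..##..
..#...
...#..
#.#...
..#.##
.#.#.#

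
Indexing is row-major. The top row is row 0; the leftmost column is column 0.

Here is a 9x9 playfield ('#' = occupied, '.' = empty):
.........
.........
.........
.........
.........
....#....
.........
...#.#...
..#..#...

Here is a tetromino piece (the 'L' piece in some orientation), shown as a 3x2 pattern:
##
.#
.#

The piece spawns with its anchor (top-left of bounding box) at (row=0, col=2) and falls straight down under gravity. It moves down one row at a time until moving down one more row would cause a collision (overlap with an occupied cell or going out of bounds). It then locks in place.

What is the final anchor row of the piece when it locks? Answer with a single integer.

Spawn at (row=0, col=2). Try each row:
  row 0: fits
  row 1: fits
  row 2: fits
  row 3: fits
  row 4: fits
  row 5: blocked -> lock at row 4

Answer: 4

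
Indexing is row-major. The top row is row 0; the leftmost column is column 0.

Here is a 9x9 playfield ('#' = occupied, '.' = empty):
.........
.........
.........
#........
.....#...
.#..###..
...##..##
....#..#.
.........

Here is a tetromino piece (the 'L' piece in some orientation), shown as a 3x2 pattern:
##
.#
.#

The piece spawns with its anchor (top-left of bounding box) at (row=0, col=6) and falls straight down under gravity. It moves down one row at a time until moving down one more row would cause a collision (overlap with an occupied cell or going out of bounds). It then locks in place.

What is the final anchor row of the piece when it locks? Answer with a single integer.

Spawn at (row=0, col=6). Try each row:
  row 0: fits
  row 1: fits
  row 2: fits
  row 3: fits
  row 4: blocked -> lock at row 3

Answer: 3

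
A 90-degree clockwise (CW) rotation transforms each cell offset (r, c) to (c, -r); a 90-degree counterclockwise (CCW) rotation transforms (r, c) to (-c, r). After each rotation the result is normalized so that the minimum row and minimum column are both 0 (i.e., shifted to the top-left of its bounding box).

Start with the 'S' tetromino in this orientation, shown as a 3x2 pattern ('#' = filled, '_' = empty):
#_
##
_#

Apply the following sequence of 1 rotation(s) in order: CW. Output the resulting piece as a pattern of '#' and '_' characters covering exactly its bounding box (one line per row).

Start:
#_
##
_#
After rotation 1 (CW):
_##
##_

Answer: _##
##_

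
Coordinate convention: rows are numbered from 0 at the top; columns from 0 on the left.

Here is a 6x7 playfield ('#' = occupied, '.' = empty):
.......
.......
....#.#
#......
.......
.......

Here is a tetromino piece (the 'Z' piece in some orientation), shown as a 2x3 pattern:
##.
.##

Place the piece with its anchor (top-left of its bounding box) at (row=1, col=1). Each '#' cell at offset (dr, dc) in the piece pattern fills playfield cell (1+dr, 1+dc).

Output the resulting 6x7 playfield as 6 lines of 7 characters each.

Fill (1+0,1+0) = (1,1)
Fill (1+0,1+1) = (1,2)
Fill (1+1,1+1) = (2,2)
Fill (1+1,1+2) = (2,3)

Answer: .......
.##....
..###.#
#......
.......
.......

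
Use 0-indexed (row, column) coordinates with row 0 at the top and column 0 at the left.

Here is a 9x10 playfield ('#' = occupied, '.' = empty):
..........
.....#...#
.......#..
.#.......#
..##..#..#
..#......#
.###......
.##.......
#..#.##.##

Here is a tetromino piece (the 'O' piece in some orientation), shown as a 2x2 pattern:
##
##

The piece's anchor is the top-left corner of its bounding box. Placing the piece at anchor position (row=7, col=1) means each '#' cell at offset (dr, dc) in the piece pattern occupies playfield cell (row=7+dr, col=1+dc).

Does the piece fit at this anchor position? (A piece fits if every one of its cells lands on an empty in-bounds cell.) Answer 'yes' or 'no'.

Check each piece cell at anchor (7, 1):
  offset (0,0) -> (7,1): occupied ('#') -> FAIL
  offset (0,1) -> (7,2): occupied ('#') -> FAIL
  offset (1,0) -> (8,1): empty -> OK
  offset (1,1) -> (8,2): empty -> OK
All cells valid: no

Answer: no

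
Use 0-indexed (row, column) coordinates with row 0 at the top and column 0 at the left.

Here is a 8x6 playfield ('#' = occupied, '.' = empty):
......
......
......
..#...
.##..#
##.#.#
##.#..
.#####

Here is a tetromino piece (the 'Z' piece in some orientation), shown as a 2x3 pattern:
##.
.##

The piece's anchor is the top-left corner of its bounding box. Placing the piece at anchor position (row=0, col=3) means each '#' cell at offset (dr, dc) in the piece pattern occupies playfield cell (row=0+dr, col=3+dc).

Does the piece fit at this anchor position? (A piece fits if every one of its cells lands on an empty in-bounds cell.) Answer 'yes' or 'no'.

Answer: yes

Derivation:
Check each piece cell at anchor (0, 3):
  offset (0,0) -> (0,3): empty -> OK
  offset (0,1) -> (0,4): empty -> OK
  offset (1,1) -> (1,4): empty -> OK
  offset (1,2) -> (1,5): empty -> OK
All cells valid: yes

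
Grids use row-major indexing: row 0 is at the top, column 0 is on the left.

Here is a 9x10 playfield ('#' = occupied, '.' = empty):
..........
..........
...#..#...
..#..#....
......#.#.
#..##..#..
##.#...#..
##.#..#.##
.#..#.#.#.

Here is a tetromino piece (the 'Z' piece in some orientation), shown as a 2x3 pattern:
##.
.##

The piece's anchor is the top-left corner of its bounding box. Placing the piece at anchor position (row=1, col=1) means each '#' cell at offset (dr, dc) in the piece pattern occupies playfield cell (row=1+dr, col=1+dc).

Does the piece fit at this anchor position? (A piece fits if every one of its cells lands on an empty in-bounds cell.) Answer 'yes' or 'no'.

Answer: no

Derivation:
Check each piece cell at anchor (1, 1):
  offset (0,0) -> (1,1): empty -> OK
  offset (0,1) -> (1,2): empty -> OK
  offset (1,1) -> (2,2): empty -> OK
  offset (1,2) -> (2,3): occupied ('#') -> FAIL
All cells valid: no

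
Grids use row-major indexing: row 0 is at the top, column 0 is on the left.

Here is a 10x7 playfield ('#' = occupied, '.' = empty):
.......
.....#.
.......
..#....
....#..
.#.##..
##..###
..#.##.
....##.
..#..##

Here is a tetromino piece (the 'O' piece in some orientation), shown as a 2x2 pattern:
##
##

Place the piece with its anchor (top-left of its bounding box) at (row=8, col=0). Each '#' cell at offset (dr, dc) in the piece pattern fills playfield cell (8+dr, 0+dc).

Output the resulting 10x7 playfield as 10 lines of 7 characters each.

Fill (8+0,0+0) = (8,0)
Fill (8+0,0+1) = (8,1)
Fill (8+1,0+0) = (9,0)
Fill (8+1,0+1) = (9,1)

Answer: .......
.....#.
.......
..#....
....#..
.#.##..
##..###
..#.##.
##..##.
###..##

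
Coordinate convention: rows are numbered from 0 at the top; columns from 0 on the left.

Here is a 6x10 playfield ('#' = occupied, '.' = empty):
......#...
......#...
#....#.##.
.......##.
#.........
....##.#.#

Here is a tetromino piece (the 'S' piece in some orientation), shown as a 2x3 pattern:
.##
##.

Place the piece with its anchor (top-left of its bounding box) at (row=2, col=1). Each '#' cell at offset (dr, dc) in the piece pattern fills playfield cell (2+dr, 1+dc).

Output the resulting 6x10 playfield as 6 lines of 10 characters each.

Fill (2+0,1+1) = (2,2)
Fill (2+0,1+2) = (2,3)
Fill (2+1,1+0) = (3,1)
Fill (2+1,1+1) = (3,2)

Answer: ......#...
......#...
#.##.#.##.
.##....##.
#.........
....##.#.#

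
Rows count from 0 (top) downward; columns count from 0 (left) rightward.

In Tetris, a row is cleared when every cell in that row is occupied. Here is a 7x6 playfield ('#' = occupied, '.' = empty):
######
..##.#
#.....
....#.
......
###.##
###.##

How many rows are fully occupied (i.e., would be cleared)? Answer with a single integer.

Answer: 1

Derivation:
Check each row:
  row 0: 0 empty cells -> FULL (clear)
  row 1: 3 empty cells -> not full
  row 2: 5 empty cells -> not full
  row 3: 5 empty cells -> not full
  row 4: 6 empty cells -> not full
  row 5: 1 empty cell -> not full
  row 6: 1 empty cell -> not full
Total rows cleared: 1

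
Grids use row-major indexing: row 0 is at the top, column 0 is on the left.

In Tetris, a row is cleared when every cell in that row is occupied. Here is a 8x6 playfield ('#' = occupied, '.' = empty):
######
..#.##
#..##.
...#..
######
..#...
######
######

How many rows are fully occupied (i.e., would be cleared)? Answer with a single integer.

Answer: 4

Derivation:
Check each row:
  row 0: 0 empty cells -> FULL (clear)
  row 1: 3 empty cells -> not full
  row 2: 3 empty cells -> not full
  row 3: 5 empty cells -> not full
  row 4: 0 empty cells -> FULL (clear)
  row 5: 5 empty cells -> not full
  row 6: 0 empty cells -> FULL (clear)
  row 7: 0 empty cells -> FULL (clear)
Total rows cleared: 4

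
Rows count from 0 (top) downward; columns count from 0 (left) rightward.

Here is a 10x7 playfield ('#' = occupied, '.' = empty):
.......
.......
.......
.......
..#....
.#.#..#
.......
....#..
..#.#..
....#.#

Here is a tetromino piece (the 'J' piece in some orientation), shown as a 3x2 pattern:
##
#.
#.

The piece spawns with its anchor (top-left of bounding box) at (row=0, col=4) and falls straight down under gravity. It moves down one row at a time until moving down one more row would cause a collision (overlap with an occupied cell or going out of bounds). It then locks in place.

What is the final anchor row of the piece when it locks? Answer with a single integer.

Spawn at (row=0, col=4). Try each row:
  row 0: fits
  row 1: fits
  row 2: fits
  row 3: fits
  row 4: fits
  row 5: blocked -> lock at row 4

Answer: 4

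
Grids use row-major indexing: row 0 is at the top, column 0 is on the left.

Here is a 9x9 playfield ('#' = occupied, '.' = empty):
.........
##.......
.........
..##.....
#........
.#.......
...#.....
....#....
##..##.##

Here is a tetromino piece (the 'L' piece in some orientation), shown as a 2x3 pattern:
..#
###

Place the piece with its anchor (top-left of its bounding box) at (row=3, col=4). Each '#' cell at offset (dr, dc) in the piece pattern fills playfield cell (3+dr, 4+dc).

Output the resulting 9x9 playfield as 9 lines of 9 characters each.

Fill (3+0,4+2) = (3,6)
Fill (3+1,4+0) = (4,4)
Fill (3+1,4+1) = (4,5)
Fill (3+1,4+2) = (4,6)

Answer: .........
##.......
.........
..##..#..
#...###..
.#.......
...#.....
....#....
##..##.##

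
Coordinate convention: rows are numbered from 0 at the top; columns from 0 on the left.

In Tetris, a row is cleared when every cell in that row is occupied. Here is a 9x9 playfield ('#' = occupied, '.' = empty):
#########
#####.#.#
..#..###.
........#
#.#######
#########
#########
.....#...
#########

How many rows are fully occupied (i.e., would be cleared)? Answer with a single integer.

Check each row:
  row 0: 0 empty cells -> FULL (clear)
  row 1: 2 empty cells -> not full
  row 2: 5 empty cells -> not full
  row 3: 8 empty cells -> not full
  row 4: 1 empty cell -> not full
  row 5: 0 empty cells -> FULL (clear)
  row 6: 0 empty cells -> FULL (clear)
  row 7: 8 empty cells -> not full
  row 8: 0 empty cells -> FULL (clear)
Total rows cleared: 4

Answer: 4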